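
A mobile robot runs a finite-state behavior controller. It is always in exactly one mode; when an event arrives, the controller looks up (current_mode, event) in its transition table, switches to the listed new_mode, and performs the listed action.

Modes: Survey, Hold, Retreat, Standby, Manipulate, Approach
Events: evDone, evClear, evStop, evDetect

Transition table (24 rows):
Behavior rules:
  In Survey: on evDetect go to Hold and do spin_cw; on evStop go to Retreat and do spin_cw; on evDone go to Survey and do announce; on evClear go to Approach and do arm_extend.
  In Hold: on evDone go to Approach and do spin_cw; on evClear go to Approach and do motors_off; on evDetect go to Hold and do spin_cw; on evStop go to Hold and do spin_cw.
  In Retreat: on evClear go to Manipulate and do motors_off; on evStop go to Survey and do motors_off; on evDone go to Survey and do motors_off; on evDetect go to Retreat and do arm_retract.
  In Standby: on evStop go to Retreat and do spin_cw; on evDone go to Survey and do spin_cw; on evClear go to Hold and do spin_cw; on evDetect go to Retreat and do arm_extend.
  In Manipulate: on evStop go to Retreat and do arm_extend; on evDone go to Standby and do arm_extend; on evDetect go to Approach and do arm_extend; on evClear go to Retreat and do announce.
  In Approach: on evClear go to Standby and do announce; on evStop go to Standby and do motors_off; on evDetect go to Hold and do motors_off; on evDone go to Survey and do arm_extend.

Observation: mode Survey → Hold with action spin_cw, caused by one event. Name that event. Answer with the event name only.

try evDone: (Survey, evDone) → (Survey, announce)
try evClear: (Survey, evClear) → (Approach, arm_extend)
try evStop: (Survey, evStop) → (Retreat, spin_cw)
try evDetect: (Survey, evDetect) → (Hold, spin_cw)  ← matches

evDetect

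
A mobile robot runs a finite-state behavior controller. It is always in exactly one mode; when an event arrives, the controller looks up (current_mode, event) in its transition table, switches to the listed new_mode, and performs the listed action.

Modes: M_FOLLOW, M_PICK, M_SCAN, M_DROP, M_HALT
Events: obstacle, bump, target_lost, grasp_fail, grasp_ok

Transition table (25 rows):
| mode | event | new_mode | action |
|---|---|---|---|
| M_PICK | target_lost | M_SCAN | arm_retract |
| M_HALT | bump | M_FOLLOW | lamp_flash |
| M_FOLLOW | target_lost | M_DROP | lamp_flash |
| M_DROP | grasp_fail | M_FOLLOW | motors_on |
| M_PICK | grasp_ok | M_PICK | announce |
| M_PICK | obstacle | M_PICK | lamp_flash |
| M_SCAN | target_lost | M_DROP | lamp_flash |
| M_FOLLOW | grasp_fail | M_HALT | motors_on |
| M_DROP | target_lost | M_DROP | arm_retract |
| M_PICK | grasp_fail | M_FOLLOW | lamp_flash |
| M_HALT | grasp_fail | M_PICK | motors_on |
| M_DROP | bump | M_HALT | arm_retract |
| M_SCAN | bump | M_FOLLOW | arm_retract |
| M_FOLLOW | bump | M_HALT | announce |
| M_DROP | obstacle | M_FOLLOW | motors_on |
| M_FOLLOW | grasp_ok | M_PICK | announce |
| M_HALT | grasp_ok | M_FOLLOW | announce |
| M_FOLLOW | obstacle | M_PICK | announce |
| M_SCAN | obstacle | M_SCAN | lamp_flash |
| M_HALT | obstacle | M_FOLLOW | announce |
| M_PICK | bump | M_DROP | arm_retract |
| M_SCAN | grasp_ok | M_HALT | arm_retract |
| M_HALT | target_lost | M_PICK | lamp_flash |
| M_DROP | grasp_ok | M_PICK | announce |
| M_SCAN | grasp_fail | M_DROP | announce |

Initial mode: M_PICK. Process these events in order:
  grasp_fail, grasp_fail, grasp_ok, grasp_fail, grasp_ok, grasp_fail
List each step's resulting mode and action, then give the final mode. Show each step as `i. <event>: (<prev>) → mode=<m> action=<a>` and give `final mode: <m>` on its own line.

1. grasp_fail: (M_PICK) → mode=M_FOLLOW action=lamp_flash
2. grasp_fail: (M_FOLLOW) → mode=M_HALT action=motors_on
3. grasp_ok: (M_HALT) → mode=M_FOLLOW action=announce
4. grasp_fail: (M_FOLLOW) → mode=M_HALT action=motors_on
5. grasp_ok: (M_HALT) → mode=M_FOLLOW action=announce
6. grasp_fail: (M_FOLLOW) → mode=M_HALT action=motors_on

final mode: M_HALT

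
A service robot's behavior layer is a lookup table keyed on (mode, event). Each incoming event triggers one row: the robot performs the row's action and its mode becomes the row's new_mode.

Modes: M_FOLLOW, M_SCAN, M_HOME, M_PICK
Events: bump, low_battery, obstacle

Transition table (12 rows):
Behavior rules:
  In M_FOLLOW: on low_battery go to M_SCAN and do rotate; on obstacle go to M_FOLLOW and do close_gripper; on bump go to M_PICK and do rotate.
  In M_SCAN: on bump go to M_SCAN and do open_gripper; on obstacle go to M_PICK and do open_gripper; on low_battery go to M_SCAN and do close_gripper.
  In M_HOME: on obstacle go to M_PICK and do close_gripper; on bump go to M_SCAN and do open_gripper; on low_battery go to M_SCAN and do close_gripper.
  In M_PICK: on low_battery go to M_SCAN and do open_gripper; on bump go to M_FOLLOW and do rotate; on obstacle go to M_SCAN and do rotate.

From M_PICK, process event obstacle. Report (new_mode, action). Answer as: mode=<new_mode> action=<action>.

mode=M_SCAN action=rotate

current mode = M_PICK; filter table to that mode:
  (M_PICK, low_battery) → (M_SCAN, open_gripper)
  (M_PICK, bump) → (M_FOLLOW, rotate)
  (M_PICK, obstacle) → (M_SCAN, rotate)  ← event matches
event = obstacle selects (M_SCAN, rotate)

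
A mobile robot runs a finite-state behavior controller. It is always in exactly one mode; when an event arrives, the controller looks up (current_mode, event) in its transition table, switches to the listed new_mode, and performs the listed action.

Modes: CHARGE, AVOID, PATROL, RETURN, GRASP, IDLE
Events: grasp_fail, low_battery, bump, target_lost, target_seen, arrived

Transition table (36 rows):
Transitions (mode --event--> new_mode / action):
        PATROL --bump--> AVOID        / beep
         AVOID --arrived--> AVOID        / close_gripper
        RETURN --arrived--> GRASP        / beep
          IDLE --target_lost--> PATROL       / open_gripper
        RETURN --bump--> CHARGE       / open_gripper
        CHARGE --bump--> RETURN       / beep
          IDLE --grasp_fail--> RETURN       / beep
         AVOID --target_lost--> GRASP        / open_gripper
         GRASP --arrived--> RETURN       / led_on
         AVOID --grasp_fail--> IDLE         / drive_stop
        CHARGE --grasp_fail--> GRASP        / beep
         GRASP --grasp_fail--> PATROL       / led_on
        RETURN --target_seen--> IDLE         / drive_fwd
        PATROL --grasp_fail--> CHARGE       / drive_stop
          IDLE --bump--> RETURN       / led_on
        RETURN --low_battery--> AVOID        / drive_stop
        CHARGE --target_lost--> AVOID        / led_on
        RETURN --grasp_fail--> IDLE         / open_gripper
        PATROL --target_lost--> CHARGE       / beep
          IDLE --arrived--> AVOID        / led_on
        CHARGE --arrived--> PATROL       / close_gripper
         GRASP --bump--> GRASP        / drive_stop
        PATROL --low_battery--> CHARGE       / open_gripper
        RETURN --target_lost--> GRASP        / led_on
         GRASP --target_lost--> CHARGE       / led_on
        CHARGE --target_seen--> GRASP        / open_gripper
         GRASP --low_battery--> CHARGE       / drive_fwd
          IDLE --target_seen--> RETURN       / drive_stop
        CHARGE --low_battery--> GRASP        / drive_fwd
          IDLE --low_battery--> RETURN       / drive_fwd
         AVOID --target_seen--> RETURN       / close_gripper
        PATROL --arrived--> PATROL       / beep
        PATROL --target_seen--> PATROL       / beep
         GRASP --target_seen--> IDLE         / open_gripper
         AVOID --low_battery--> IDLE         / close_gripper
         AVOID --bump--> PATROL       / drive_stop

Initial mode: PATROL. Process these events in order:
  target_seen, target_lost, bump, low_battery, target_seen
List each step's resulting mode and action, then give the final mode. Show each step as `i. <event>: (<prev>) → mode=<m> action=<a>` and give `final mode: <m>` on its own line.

1. target_seen: (PATROL) → mode=PATROL action=beep
2. target_lost: (PATROL) → mode=CHARGE action=beep
3. bump: (CHARGE) → mode=RETURN action=beep
4. low_battery: (RETURN) → mode=AVOID action=drive_stop
5. target_seen: (AVOID) → mode=RETURN action=close_gripper

final mode: RETURN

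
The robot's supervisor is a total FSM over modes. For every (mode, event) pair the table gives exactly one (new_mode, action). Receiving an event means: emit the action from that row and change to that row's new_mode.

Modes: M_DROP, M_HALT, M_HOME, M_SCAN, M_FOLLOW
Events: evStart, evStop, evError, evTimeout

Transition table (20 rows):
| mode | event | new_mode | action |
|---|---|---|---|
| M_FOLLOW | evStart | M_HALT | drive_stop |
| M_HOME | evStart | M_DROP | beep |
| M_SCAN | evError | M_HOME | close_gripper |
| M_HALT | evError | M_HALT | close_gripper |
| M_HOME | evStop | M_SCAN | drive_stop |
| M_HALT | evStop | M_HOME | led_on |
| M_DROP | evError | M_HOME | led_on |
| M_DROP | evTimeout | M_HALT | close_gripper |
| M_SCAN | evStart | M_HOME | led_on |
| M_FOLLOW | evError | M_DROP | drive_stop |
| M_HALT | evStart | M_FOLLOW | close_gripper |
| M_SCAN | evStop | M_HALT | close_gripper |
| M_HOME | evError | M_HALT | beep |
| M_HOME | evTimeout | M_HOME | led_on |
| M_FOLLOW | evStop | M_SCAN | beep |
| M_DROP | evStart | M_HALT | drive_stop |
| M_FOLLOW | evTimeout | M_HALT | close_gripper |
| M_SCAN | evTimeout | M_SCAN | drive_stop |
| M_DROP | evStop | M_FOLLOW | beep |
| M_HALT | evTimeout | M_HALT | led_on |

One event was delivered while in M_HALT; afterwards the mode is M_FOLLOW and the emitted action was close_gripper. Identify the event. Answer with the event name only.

evStart

try evStart: (M_HALT, evStart) → (M_FOLLOW, close_gripper)  ← matches
try evStop: (M_HALT, evStop) → (M_HOME, led_on)
try evError: (M_HALT, evError) → (M_HALT, close_gripper)
try evTimeout: (M_HALT, evTimeout) → (M_HALT, led_on)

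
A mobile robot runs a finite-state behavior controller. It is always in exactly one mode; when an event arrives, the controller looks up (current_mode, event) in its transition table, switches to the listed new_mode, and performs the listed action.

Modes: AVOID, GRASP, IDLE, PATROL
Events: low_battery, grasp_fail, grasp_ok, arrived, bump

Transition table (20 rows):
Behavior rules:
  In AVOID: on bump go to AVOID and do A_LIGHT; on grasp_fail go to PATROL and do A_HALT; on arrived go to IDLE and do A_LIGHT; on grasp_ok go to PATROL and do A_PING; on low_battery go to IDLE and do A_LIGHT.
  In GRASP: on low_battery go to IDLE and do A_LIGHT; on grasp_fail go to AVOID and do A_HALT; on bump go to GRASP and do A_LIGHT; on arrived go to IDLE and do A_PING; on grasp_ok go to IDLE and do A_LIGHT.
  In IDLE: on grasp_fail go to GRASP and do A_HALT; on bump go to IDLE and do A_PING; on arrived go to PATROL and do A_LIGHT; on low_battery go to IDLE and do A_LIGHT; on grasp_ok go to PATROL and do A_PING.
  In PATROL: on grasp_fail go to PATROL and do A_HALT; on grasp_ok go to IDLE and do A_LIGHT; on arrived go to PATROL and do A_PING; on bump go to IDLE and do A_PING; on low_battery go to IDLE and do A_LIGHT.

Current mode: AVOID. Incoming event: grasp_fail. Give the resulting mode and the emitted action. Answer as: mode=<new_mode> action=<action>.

current mode = AVOID; filter table to that mode:
  (AVOID, bump) → (AVOID, A_LIGHT)
  (AVOID, grasp_fail) → (PATROL, A_HALT)  ← event matches
  (AVOID, arrived) → (IDLE, A_LIGHT)
  (AVOID, grasp_ok) → (PATROL, A_PING)
  (AVOID, low_battery) → (IDLE, A_LIGHT)
event = grasp_fail selects (PATROL, A_HALT)

mode=PATROL action=A_HALT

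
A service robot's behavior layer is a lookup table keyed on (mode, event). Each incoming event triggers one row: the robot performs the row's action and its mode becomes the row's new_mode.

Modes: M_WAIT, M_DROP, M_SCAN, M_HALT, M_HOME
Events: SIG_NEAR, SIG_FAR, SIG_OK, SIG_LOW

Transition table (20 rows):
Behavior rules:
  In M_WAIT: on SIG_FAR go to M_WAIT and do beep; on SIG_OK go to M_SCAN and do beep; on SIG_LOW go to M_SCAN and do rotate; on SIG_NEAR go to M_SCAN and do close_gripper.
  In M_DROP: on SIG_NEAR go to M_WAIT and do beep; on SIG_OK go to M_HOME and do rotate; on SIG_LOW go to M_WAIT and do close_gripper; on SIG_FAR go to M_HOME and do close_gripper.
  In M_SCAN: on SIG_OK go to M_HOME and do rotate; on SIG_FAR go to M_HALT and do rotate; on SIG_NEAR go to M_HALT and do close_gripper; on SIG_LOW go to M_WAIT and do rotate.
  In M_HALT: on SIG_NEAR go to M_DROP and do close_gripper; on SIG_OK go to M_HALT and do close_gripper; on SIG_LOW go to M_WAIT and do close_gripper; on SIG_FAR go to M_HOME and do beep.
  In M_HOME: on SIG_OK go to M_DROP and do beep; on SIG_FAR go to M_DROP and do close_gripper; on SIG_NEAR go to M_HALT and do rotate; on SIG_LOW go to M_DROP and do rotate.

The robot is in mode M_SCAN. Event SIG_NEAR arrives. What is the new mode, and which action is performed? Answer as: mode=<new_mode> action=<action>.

mode=M_HALT action=close_gripper

current mode = M_SCAN; filter table to that mode:
  (M_SCAN, SIG_OK) → (M_HOME, rotate)
  (M_SCAN, SIG_FAR) → (M_HALT, rotate)
  (M_SCAN, SIG_NEAR) → (M_HALT, close_gripper)  ← event matches
  (M_SCAN, SIG_LOW) → (M_WAIT, rotate)
event = SIG_NEAR selects (M_HALT, close_gripper)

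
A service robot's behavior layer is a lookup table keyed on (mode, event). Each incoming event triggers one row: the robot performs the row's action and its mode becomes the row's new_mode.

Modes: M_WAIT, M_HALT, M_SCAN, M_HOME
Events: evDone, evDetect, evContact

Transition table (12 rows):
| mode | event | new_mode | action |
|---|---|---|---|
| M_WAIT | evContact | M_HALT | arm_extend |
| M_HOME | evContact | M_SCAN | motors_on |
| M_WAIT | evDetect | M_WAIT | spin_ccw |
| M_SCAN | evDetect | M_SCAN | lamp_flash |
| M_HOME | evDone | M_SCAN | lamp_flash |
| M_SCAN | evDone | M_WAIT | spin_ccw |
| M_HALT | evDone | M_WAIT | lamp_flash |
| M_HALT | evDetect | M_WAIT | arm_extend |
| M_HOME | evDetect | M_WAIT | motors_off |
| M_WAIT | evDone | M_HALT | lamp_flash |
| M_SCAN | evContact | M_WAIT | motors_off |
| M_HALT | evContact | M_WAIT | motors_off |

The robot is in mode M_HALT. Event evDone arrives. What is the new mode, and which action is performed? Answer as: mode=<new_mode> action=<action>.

mode=M_WAIT action=lamp_flash

current mode = M_HALT; filter table to that mode:
  (M_HALT, evDone) → (M_WAIT, lamp_flash)  ← event matches
  (M_HALT, evDetect) → (M_WAIT, arm_extend)
  (M_HALT, evContact) → (M_WAIT, motors_off)
event = evDone selects (M_WAIT, lamp_flash)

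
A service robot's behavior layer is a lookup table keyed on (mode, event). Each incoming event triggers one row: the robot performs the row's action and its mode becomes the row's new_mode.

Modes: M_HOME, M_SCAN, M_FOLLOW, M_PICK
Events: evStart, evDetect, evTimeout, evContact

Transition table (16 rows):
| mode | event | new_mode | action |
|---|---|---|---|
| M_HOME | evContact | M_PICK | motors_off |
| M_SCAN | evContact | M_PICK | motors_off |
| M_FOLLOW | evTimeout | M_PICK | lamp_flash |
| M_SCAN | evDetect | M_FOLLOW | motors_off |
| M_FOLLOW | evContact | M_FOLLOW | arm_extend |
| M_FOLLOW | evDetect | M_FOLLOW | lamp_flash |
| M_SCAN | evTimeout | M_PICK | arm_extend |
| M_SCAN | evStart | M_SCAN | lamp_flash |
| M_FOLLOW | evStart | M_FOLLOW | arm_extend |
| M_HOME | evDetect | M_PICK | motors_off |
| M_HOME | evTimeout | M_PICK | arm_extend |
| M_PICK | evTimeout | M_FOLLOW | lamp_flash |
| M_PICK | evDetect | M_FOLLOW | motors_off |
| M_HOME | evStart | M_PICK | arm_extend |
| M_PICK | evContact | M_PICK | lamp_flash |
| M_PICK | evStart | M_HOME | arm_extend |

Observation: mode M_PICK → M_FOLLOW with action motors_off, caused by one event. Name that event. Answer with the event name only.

try evStart: (M_PICK, evStart) → (M_HOME, arm_extend)
try evDetect: (M_PICK, evDetect) → (M_FOLLOW, motors_off)  ← matches
try evTimeout: (M_PICK, evTimeout) → (M_FOLLOW, lamp_flash)
try evContact: (M_PICK, evContact) → (M_PICK, lamp_flash)

evDetect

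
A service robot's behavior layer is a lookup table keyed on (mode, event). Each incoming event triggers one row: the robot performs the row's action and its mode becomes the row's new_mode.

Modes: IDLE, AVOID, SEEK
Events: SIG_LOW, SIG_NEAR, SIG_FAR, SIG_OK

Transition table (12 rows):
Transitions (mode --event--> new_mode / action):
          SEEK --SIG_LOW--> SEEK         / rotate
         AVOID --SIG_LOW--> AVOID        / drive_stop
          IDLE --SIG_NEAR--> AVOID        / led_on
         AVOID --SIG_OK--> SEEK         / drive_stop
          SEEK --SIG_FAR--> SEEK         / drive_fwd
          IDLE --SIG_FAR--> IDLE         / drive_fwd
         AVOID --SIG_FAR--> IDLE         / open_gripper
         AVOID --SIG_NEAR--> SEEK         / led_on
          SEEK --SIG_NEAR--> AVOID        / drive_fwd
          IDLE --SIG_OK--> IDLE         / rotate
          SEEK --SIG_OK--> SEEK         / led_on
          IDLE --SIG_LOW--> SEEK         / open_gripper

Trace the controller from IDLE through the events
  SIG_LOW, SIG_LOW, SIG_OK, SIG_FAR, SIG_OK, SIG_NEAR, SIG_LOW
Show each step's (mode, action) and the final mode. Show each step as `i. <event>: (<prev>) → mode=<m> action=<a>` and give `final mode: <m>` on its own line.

1. SIG_LOW: (IDLE) → mode=SEEK action=open_gripper
2. SIG_LOW: (SEEK) → mode=SEEK action=rotate
3. SIG_OK: (SEEK) → mode=SEEK action=led_on
4. SIG_FAR: (SEEK) → mode=SEEK action=drive_fwd
5. SIG_OK: (SEEK) → mode=SEEK action=led_on
6. SIG_NEAR: (SEEK) → mode=AVOID action=drive_fwd
7. SIG_LOW: (AVOID) → mode=AVOID action=drive_stop

final mode: AVOID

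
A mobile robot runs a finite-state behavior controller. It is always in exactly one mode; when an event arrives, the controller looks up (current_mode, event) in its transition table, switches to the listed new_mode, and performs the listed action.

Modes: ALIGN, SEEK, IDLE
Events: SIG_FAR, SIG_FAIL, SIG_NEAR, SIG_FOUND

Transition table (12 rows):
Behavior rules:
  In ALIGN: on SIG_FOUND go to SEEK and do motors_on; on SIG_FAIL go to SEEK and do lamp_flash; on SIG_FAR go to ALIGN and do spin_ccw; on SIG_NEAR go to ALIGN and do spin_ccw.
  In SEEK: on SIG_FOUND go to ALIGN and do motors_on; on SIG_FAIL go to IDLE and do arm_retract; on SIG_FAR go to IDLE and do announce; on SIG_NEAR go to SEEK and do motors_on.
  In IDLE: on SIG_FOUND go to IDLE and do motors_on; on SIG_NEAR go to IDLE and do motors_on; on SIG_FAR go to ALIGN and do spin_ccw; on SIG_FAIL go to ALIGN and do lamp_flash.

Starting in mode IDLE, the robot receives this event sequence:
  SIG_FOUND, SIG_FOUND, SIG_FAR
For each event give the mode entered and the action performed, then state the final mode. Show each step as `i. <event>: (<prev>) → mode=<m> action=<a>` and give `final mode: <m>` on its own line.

1. SIG_FOUND: (IDLE) → mode=IDLE action=motors_on
2. SIG_FOUND: (IDLE) → mode=IDLE action=motors_on
3. SIG_FAR: (IDLE) → mode=ALIGN action=spin_ccw

final mode: ALIGN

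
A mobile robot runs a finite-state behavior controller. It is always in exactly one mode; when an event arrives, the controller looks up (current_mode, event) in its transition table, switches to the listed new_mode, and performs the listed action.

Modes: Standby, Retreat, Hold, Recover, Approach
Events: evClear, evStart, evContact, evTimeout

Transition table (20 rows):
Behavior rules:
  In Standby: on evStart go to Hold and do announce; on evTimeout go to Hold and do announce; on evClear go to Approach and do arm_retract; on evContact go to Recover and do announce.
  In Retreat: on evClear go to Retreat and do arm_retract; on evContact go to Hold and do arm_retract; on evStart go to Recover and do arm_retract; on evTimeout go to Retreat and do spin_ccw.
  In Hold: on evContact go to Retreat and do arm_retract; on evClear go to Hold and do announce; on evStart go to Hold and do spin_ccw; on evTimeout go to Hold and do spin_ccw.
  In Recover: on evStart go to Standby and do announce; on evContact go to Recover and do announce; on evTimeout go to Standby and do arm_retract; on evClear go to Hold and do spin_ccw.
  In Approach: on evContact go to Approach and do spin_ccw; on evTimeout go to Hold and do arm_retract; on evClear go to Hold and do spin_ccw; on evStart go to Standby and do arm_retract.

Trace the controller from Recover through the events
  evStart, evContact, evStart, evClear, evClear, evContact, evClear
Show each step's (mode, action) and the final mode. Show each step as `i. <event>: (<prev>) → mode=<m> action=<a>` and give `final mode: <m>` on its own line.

final mode: Retreat

1. evStart: (Recover) → mode=Standby action=announce
2. evContact: (Standby) → mode=Recover action=announce
3. evStart: (Recover) → mode=Standby action=announce
4. evClear: (Standby) → mode=Approach action=arm_retract
5. evClear: (Approach) → mode=Hold action=spin_ccw
6. evContact: (Hold) → mode=Retreat action=arm_retract
7. evClear: (Retreat) → mode=Retreat action=arm_retract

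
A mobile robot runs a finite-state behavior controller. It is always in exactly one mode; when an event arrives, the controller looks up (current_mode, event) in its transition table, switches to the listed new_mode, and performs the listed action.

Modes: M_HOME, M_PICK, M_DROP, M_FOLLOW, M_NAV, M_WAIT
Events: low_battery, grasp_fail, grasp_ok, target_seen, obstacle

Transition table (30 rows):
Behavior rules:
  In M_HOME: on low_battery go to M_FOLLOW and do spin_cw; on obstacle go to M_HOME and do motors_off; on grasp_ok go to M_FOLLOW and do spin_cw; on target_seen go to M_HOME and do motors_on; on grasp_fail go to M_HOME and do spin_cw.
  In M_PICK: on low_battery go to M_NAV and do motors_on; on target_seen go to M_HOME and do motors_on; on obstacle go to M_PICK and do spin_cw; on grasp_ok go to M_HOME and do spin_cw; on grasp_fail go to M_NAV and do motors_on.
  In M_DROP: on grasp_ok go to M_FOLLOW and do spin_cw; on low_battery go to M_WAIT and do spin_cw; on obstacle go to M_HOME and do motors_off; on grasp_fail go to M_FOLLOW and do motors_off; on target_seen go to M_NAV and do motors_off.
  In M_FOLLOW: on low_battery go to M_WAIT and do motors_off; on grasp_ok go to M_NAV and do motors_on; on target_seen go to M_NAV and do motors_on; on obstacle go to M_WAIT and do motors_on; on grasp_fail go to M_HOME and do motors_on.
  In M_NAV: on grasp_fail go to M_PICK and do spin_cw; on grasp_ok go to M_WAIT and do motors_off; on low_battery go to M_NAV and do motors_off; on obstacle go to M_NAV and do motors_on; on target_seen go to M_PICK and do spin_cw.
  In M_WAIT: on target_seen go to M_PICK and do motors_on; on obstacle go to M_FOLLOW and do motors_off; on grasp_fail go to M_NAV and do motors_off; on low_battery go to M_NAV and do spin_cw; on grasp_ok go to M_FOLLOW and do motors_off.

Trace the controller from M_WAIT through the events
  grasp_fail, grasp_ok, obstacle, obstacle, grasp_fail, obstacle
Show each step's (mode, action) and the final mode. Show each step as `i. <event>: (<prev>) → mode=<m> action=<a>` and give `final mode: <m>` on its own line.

1. grasp_fail: (M_WAIT) → mode=M_NAV action=motors_off
2. grasp_ok: (M_NAV) → mode=M_WAIT action=motors_off
3. obstacle: (M_WAIT) → mode=M_FOLLOW action=motors_off
4. obstacle: (M_FOLLOW) → mode=M_WAIT action=motors_on
5. grasp_fail: (M_WAIT) → mode=M_NAV action=motors_off
6. obstacle: (M_NAV) → mode=M_NAV action=motors_on

final mode: M_NAV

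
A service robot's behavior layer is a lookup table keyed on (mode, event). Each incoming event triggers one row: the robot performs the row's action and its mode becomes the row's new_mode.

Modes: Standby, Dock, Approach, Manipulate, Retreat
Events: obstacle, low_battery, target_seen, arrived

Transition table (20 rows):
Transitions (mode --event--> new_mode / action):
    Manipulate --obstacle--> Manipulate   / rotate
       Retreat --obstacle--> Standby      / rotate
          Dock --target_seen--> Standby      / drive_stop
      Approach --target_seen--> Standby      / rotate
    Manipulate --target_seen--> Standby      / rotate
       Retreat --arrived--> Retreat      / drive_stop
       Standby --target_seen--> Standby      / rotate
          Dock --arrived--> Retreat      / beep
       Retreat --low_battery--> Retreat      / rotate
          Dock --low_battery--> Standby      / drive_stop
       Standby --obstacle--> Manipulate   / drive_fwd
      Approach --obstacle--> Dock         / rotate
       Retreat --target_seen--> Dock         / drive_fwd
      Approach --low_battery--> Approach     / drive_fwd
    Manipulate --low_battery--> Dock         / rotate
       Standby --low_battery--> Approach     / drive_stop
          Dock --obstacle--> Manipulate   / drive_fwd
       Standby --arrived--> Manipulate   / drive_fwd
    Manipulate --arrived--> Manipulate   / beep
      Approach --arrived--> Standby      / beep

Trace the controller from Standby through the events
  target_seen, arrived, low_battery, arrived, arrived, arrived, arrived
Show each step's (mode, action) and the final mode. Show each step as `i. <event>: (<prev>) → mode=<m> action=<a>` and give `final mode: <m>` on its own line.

final mode: Retreat

1. target_seen: (Standby) → mode=Standby action=rotate
2. arrived: (Standby) → mode=Manipulate action=drive_fwd
3. low_battery: (Manipulate) → mode=Dock action=rotate
4. arrived: (Dock) → mode=Retreat action=beep
5. arrived: (Retreat) → mode=Retreat action=drive_stop
6. arrived: (Retreat) → mode=Retreat action=drive_stop
7. arrived: (Retreat) → mode=Retreat action=drive_stop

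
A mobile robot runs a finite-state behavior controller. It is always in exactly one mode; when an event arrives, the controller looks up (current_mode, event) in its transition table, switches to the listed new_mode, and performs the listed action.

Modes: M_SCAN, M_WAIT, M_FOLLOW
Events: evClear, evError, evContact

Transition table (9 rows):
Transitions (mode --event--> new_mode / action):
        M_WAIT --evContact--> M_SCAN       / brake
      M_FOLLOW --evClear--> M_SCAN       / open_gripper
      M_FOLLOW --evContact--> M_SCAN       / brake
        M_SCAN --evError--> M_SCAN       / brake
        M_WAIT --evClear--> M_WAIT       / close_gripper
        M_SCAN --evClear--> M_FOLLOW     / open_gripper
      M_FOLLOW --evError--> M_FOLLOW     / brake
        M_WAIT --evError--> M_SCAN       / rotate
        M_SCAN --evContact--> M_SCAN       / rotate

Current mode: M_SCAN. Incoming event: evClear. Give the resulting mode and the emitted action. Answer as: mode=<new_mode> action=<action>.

mode=M_FOLLOW action=open_gripper

current mode = M_SCAN; filter table to that mode:
  (M_SCAN, evError) → (M_SCAN, brake)
  (M_SCAN, evClear) → (M_FOLLOW, open_gripper)  ← event matches
  (M_SCAN, evContact) → (M_SCAN, rotate)
event = evClear selects (M_FOLLOW, open_gripper)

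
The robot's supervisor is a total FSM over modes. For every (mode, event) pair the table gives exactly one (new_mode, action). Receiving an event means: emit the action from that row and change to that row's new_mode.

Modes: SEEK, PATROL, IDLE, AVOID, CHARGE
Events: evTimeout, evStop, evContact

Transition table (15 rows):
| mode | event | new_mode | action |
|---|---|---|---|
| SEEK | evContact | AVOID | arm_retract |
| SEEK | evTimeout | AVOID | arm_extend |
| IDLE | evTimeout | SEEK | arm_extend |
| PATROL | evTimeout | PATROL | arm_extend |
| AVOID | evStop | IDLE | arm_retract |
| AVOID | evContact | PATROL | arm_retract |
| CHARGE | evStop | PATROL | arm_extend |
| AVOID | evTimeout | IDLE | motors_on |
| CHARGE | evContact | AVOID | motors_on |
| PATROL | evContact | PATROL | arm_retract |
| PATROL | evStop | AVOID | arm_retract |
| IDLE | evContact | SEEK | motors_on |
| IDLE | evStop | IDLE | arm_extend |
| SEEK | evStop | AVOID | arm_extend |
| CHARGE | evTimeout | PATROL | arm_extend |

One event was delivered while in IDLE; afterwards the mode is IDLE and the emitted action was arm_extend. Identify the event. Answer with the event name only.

evStop

try evTimeout: (IDLE, evTimeout) → (SEEK, arm_extend)
try evStop: (IDLE, evStop) → (IDLE, arm_extend)  ← matches
try evContact: (IDLE, evContact) → (SEEK, motors_on)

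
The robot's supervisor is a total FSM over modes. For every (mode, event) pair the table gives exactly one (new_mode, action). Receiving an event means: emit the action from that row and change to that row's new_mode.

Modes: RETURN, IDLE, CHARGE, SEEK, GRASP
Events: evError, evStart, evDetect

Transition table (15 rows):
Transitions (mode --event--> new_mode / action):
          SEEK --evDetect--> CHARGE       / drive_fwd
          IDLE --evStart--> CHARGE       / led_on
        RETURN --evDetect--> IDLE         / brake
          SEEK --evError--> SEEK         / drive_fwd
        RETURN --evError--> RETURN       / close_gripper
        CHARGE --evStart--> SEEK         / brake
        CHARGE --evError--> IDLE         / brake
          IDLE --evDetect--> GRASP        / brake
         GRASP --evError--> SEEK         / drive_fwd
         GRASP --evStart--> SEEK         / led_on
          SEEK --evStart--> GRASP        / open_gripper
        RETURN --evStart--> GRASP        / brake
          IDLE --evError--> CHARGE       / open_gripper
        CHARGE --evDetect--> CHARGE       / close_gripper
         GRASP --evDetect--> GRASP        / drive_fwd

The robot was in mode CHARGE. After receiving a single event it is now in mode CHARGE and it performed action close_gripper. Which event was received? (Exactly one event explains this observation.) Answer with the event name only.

evDetect

try evError: (CHARGE, evError) → (IDLE, brake)
try evStart: (CHARGE, evStart) → (SEEK, brake)
try evDetect: (CHARGE, evDetect) → (CHARGE, close_gripper)  ← matches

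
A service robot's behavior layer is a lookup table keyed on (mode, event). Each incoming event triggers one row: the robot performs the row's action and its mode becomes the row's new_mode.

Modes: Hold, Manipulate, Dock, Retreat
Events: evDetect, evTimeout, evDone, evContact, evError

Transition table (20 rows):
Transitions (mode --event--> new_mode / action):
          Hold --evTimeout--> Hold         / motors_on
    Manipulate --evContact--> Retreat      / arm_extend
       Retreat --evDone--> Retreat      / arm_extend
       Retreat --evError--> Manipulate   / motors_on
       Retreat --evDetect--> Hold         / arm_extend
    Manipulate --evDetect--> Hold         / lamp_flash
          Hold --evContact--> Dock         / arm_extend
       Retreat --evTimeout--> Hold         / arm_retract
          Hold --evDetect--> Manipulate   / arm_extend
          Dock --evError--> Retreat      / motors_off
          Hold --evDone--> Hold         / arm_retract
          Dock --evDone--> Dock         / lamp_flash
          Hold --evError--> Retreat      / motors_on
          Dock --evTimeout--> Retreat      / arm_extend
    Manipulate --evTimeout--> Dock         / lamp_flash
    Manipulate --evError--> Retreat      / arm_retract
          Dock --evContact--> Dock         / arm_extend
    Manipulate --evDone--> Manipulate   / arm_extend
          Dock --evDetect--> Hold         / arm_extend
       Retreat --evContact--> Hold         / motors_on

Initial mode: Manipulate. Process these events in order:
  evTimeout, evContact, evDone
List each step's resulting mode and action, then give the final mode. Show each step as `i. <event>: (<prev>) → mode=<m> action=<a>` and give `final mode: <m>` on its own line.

1. evTimeout: (Manipulate) → mode=Dock action=lamp_flash
2. evContact: (Dock) → mode=Dock action=arm_extend
3. evDone: (Dock) → mode=Dock action=lamp_flash

final mode: Dock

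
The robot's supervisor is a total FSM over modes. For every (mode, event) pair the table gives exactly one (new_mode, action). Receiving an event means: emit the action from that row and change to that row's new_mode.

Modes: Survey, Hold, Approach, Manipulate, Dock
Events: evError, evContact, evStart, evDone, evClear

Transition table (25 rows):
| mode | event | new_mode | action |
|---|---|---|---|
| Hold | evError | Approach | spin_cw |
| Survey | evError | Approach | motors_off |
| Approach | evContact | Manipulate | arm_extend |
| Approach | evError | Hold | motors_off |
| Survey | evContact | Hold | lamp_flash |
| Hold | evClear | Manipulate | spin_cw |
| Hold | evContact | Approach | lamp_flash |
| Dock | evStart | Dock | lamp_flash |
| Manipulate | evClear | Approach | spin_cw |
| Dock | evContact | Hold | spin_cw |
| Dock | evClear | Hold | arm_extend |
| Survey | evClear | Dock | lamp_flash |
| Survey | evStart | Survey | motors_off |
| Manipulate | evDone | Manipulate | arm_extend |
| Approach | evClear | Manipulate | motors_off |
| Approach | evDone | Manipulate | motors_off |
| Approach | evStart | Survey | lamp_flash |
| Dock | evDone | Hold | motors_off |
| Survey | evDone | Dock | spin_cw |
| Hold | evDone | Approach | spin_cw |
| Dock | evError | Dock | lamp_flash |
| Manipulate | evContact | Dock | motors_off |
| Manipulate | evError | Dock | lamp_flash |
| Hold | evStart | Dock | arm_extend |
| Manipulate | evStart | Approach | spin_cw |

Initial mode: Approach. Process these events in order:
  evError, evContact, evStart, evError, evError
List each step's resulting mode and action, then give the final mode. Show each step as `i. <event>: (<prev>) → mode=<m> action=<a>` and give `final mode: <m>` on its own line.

final mode: Hold

1. evError: (Approach) → mode=Hold action=motors_off
2. evContact: (Hold) → mode=Approach action=lamp_flash
3. evStart: (Approach) → mode=Survey action=lamp_flash
4. evError: (Survey) → mode=Approach action=motors_off
5. evError: (Approach) → mode=Hold action=motors_off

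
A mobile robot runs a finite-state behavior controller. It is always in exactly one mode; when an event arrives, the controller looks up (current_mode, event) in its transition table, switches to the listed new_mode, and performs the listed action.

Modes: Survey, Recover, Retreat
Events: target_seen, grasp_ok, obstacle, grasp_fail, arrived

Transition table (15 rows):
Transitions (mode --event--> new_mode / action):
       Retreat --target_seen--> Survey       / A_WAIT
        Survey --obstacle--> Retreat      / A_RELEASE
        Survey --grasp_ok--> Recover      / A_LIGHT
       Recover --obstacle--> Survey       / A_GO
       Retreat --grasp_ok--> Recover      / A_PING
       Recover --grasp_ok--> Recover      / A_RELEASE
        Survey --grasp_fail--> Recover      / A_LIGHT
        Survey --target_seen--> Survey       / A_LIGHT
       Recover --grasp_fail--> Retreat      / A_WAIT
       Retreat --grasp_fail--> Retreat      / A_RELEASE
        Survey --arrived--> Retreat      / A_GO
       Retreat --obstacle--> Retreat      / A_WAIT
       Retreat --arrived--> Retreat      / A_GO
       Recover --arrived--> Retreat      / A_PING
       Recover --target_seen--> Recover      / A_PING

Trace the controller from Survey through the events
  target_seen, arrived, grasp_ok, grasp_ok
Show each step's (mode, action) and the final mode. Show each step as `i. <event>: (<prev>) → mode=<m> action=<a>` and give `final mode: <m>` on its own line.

1. target_seen: (Survey) → mode=Survey action=A_LIGHT
2. arrived: (Survey) → mode=Retreat action=A_GO
3. grasp_ok: (Retreat) → mode=Recover action=A_PING
4. grasp_ok: (Recover) → mode=Recover action=A_RELEASE

final mode: Recover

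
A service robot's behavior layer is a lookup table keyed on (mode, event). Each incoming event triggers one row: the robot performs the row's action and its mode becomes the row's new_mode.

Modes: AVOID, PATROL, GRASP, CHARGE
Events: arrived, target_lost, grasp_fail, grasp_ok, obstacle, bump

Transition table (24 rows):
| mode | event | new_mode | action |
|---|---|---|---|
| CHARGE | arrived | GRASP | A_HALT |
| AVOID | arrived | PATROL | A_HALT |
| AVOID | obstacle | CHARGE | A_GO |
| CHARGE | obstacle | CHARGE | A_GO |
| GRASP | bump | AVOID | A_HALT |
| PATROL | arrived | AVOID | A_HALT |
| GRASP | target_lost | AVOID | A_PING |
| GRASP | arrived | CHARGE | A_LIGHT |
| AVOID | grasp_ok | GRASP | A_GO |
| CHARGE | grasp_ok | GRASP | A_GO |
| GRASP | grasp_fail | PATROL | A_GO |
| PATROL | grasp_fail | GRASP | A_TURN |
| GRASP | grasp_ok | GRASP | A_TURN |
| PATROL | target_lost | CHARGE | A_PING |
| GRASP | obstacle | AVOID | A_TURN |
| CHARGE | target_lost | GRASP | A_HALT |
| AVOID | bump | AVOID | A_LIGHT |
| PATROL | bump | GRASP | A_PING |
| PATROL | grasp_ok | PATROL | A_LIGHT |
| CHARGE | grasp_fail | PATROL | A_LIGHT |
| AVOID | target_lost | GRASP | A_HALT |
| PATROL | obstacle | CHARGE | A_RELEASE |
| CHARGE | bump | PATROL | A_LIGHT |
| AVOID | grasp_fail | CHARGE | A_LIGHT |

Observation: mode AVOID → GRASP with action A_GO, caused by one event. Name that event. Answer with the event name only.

grasp_ok

try arrived: (AVOID, arrived) → (PATROL, A_HALT)
try target_lost: (AVOID, target_lost) → (GRASP, A_HALT)
try grasp_fail: (AVOID, grasp_fail) → (CHARGE, A_LIGHT)
try grasp_ok: (AVOID, grasp_ok) → (GRASP, A_GO)  ← matches
try obstacle: (AVOID, obstacle) → (CHARGE, A_GO)
try bump: (AVOID, bump) → (AVOID, A_LIGHT)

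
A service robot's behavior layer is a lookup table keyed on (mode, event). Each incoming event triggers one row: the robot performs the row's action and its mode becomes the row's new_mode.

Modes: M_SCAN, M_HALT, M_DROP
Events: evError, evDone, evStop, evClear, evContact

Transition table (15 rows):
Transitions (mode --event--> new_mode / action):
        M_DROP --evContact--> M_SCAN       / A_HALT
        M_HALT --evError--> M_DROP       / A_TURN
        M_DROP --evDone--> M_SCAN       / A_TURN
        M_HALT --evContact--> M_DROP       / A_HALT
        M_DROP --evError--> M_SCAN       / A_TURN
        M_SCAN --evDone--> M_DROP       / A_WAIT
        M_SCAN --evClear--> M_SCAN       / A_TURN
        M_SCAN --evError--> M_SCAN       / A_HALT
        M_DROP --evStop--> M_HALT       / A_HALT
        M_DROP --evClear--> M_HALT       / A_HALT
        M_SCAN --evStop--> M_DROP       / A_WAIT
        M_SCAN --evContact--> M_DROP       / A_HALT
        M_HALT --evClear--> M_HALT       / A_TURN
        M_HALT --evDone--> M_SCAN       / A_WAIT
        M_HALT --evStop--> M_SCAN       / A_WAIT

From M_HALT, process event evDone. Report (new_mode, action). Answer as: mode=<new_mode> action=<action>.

mode=M_SCAN action=A_WAIT

current mode = M_HALT; filter table to that mode:
  (M_HALT, evError) → (M_DROP, A_TURN)
  (M_HALT, evContact) → (M_DROP, A_HALT)
  (M_HALT, evClear) → (M_HALT, A_TURN)
  (M_HALT, evDone) → (M_SCAN, A_WAIT)  ← event matches
  (M_HALT, evStop) → (M_SCAN, A_WAIT)
event = evDone selects (M_SCAN, A_WAIT)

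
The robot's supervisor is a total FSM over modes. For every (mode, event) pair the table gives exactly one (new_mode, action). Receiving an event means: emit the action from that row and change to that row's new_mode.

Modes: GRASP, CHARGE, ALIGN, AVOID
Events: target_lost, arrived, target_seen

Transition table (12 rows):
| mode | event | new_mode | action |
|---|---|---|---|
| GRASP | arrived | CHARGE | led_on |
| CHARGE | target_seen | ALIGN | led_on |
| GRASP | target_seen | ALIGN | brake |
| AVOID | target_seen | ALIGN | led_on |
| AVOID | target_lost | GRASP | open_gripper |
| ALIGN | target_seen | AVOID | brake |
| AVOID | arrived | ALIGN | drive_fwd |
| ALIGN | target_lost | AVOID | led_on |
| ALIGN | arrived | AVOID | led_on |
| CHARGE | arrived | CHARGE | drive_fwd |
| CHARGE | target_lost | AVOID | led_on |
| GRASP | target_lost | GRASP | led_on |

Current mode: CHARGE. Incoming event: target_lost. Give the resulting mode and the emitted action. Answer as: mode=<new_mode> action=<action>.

current mode = CHARGE; filter table to that mode:
  (CHARGE, target_seen) → (ALIGN, led_on)
  (CHARGE, arrived) → (CHARGE, drive_fwd)
  (CHARGE, target_lost) → (AVOID, led_on)  ← event matches
event = target_lost selects (AVOID, led_on)

mode=AVOID action=led_on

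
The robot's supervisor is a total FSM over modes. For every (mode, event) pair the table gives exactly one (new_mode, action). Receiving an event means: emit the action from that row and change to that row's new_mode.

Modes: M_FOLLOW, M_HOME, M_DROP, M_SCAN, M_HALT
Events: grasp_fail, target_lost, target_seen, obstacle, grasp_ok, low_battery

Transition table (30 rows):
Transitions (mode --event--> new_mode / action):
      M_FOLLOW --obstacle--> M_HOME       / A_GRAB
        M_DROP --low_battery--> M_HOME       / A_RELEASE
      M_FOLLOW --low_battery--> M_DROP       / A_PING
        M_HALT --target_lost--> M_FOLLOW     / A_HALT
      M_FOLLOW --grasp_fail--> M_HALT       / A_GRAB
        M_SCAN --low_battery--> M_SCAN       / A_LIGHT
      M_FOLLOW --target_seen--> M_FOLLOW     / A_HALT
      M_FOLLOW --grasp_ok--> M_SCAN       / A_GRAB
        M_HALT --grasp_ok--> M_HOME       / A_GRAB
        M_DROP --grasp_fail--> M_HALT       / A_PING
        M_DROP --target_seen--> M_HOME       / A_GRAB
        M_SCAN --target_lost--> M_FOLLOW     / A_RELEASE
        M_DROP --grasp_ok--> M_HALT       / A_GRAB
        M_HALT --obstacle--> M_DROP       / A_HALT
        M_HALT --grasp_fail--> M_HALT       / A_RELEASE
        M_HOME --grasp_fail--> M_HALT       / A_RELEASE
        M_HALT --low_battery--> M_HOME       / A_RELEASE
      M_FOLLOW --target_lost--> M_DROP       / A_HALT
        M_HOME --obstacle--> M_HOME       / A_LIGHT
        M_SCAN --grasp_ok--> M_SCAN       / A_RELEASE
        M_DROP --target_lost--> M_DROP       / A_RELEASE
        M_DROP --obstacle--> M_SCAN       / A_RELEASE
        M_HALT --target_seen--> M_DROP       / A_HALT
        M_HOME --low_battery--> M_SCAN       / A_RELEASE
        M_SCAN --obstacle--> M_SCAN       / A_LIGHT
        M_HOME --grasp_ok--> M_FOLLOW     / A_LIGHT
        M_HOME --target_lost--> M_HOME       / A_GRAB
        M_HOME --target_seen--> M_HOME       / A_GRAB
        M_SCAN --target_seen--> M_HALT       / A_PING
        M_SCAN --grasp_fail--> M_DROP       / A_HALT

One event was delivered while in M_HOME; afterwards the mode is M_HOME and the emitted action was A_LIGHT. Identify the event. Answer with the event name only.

try grasp_fail: (M_HOME, grasp_fail) → (M_HALT, A_RELEASE)
try target_lost: (M_HOME, target_lost) → (M_HOME, A_GRAB)
try target_seen: (M_HOME, target_seen) → (M_HOME, A_GRAB)
try obstacle: (M_HOME, obstacle) → (M_HOME, A_LIGHT)  ← matches
try grasp_ok: (M_HOME, grasp_ok) → (M_FOLLOW, A_LIGHT)
try low_battery: (M_HOME, low_battery) → (M_SCAN, A_RELEASE)

obstacle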